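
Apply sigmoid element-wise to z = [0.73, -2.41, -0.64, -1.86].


σ(0.73) = 1/(1+e^-0.73) = 0.6748
σ(-2.41) = 1/(1+e^2.41) = 0.0824
σ(-0.64) = 1/(1+e^0.64) = 0.3452
σ(-1.86) = 1/(1+e^1.86) = 0.1347
result = [0.6748, 0.0824, 0.3452, 0.1347]

[0.6748, 0.0824, 0.3452, 0.1347]


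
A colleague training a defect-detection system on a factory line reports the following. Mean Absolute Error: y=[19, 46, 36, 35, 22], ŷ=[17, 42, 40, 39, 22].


Absolute errors: |19-17|=2, |46-42|=4, |36-40|=4, |35-39|=4, |22-22|=0
Sum = 14
MAE = 14/5 = 14/5

14/5


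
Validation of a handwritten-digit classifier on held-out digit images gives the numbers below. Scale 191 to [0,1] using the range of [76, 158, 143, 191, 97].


min=76, max=191
(191-76)/(191-76) = 115/115 = 1.0

1.0


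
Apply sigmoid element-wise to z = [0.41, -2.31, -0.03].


σ(0.41) = 1/(1+e^-0.41) = 0.6011
σ(-2.31) = 1/(1+e^2.31) = 0.0903
σ(-0.03) = 1/(1+e^0.03) = 0.4925
result = [0.6011, 0.0903, 0.4925]

[0.6011, 0.0903, 0.4925]


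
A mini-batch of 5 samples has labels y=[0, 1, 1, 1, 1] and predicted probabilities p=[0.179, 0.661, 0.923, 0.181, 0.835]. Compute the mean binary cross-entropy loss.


L[0] = -ln(1-0.179) = -ln(0.821) = 0.1972
L[1] = -ln(0.661) = 0.414
L[2] = -ln(0.923) = 0.0801
L[3] = -ln(0.181) = 1.7093
L[4] = -ln(0.835) = 0.1803
mean = (0.1972 + 0.414 + 0.0801 + 1.7093 + 0.1803)/5 = 0.5162

0.5162


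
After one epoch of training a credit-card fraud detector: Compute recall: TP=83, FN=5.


Recall = TP/(TP+FN)
= 83/(83+5)
= 83/88 = 94.32%

94.32%


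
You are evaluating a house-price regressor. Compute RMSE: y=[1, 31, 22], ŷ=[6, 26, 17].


MSE = 75/3 = 25
RMSE = √(75/3) = 5.0

5.0


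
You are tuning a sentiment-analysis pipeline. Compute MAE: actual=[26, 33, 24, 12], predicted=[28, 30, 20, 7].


Absolute errors: |26-28|=2, |33-30|=3, |24-20|=4, |12-7|=5
Sum = 14
MAE = 14/4 = 7/2

7/2


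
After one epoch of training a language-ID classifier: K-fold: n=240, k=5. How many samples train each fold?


Fold size = 240/5 = 48
Training per fold = 240 - 48 = 192

192


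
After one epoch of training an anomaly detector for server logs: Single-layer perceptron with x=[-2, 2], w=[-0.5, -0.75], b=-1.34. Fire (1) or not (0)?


z = (-2)·(-0.5) + (2)·(-0.75) - 1.34
  = -1.84
step(z) = 0 (z<0)

0


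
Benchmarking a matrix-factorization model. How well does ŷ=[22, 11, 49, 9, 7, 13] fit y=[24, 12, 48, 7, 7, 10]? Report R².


ȳ = 18
SS_res = Σ(y-ŷ)² = 19
SS_tot = Σ(y-ȳ)² = 1278
R² = 1 - SS_res/SS_tot = 1 - 0.0149 = 0.9851

0.9851


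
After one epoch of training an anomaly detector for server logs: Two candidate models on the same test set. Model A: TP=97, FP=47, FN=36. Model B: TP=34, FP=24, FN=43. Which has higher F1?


Model A: P=97/144=0.6736, R=97/133=0.7293, F1=2PR/(P+R)=2TP/(2TP+FP+FN)=194/277=0.7004
Model B: P=34/58=0.5862, R=34/77=0.4416, F1=2PR/(P+R)=2TP/(2TP+FP+FN)=68/135=0.5037
0.7004 > 0.5037 → Model A

Model A


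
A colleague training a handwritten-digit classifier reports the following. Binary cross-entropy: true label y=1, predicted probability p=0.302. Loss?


BCE = -[y·ln(p) + (1-y)·ln(1-p)]
= -1·ln(0.302) - 0
= -ln(0.302) = 1.1973

1.1973


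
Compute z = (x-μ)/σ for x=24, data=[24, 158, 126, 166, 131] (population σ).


μ = 121, σ = 50.8488
z = (24 - 121)/50.8488 = -1.9076

-1.9076


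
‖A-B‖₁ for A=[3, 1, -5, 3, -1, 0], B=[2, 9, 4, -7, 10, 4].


d = |3-2| + |1-9| + |-5-4| + |3+ 7| + |-1-10| + |0-4|
  = 1 + 8 + 9 + 10 + 11 + 4
  = 43

43


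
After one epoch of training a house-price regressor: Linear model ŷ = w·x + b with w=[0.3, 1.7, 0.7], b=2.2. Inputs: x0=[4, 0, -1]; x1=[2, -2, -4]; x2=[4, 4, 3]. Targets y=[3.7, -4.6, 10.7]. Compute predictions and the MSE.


ŷ0 = (0.3)·(4) + (1.7)·(0) + (0.7)·(-1) + 2.2 = 2.7
ŷ1 = (0.3)·(2) + (1.7)·(-2) + (0.7)·(-4) + 2.2 = -3.4
ŷ2 = (0.3)·(4) + (1.7)·(4) + (0.7)·(3) + 2.2 = 12.3
errors² = [1.0, 1.44, 2.56]
MSE = 5.0000/3 = 1.6667

1.6667


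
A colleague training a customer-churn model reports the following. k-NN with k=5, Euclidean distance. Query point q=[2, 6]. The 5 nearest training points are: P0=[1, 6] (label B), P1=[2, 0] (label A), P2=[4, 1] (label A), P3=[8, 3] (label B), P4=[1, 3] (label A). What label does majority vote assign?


d(q,P0) = 1.0  (label B)
d(q,P1) = 6.0  (label A)
d(q,P2) = 5.3852  (label A)
d(q,P3) = 6.7082  (label B)
d(q,P4) = 3.1623  (label A)
Votes: A=3, B=2
Majority → A

A


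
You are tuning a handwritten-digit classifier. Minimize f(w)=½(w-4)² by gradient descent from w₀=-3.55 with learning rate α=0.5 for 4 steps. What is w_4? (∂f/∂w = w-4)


step 1: grad = -3.55-4 = -7.55; w = -3.55 - 0.5·(-7.55) = 0.225
step 2: grad = 0.225-4 = -3.775; w = 0.225 - 0.5·(-3.775) = 2.1125
step 3: grad = 2.1125-4 = -1.8875; w = 2.1125 - 0.5·(-1.8875) = 3.05625
step 4: grad = 3.05625-4 = -0.94375; w = 3.05625 - 0.5·(-0.94375) = 3.528125

3.528125


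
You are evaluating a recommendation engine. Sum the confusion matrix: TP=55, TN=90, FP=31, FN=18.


Total = TP + TN + FP + FN
= 55 + 90 + 31 + 18
= 194
(Predicted positive: 86, predicted negative: 108)

194


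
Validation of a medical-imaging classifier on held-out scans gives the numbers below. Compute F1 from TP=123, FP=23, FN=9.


Precision = 123/146 = 0.8425
Recall = 123/132 = 0.9318
F1 = 2·P·R/(P+R) = 2·TP/(2·TP+FP+FN) = 246/(246+23+9) = 246/278 = 0.8849

0.8849


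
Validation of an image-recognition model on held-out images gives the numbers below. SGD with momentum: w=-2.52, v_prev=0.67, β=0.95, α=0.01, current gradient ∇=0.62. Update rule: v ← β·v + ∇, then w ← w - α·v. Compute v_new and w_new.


v_new = 0.95·0.67 + 0.62 = 0.6365 + 0.62 = 1.2565
w_new = -2.52 - 0.01·1.2565 = -2.52 - 0.012565 = -2.532565

v_new=1.2565, w_new=-2.532565


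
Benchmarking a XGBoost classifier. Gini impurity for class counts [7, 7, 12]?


Probabilities: [7/26, 7/26, 12/26] ≈ [0.2692, 0.2692, 0.4615]
Σpᵢ² = (49 + 49 + 144)/26² = 242/676
Gini = 1 - Σpᵢ² = 1 - 242/676 = 0.642

0.642


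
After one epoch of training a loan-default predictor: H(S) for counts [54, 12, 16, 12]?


Probabilities: [54/94, 12/94, 16/94, 12/94] ≈ [0.5745, 0.1277, 0.1702, 0.1277]
H = -((54/94)·log₂(54/94) + (12/94)·log₂(12/94) + (16/94)·log₂(16/94) + (12/94)·log₂(12/94))
  = 1.6524 bits

1.6524 bits


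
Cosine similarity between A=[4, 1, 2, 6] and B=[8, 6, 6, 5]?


A·B = 4·8 + 1·6 + 2·6 + 6·5 = 80
‖A‖ = √57 = 7.5498, ‖B‖ = √161 = 12.6886
cos = 80/(√57·√161) = 80/√9177 = 0.8351

0.8351


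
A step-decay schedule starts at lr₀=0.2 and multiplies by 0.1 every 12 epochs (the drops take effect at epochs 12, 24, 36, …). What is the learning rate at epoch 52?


n_drops = ⌊52/12⌋ = 4
lr = 0.2·0.1^4 = 0.2·0.0001 = 0.00002

0.00002


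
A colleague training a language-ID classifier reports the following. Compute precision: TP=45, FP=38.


Precision = TP/(TP+FP)
= 45/(45+38)
= 45/83 = 54.22%

54.22%


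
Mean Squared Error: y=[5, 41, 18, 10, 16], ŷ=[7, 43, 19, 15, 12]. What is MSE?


Squared errors: (5-7)²=4, (41-43)²=4, (18-19)²=1, (10-15)²=25, (16-12)²=16
Sum = 50
MSE = 50/5 = 10

10


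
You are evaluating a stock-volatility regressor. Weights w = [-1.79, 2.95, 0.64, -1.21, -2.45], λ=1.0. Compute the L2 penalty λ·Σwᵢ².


‖w‖₂² = (-1.79)² + (2.95)² + (0.64)² + (-1.21)² + (-2.45)²
     = 3.2041 + 8.7025 + 0.4096 + 1.4641 + 6.0025
     = 19.7828
λ·‖w‖₂² = 1.0·19.7828 = 19.7828

19.7828


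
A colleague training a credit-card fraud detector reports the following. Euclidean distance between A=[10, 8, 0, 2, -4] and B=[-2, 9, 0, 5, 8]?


d = √((10+ 2)² + (8-9)² + (0-0)² + (2-5)² + (-4-8)²)
  = √(144 + 1 + 0 + 9 + 144)
  = √298 = 17.2627

17.2627


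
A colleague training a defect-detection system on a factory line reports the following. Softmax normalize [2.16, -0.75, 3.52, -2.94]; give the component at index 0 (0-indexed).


Exponentials: e^2.16=8.6711, e^-0.75=0.4724, e^3.52=33.7844, e^-2.94=0.0529
Sum = 42.9808
Softmax = [0.2017, 0.011, 0.786, 0.0012]
p[0] = 8.6711/42.9808 = 0.2017

0.2017


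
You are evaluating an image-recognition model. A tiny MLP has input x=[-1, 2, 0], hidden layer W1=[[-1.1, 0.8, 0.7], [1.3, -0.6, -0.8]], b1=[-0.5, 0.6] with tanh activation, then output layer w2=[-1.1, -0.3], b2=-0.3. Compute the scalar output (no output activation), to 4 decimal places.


z1[0] = (-1.1)·(-1) + (0.8)·(2) + (0.7)·(0) - 0.5 = 2.2
z1[1] = (1.3)·(-1) + (-0.6)·(2) + (-0.8)·(0) + 0.6 = -1.9
h = tanh(z1) = [0.9757, -0.9562]
output = (-1.1)·(0.9757) + (-0.3)·(-0.9562) - 0.3 = -1.0864

-1.0864


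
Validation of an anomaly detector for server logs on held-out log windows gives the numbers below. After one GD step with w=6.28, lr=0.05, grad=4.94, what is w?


w_new = w - α·∇
= 6.28 - 0.05·4.94
= 6.28 - 0.247
= 6.033

6.033


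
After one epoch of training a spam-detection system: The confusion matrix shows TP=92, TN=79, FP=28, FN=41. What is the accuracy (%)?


Accuracy = (TP+TN)/(TP+TN+FP+FN)
= (92+79)/(240)
= 171/240 = 71.25%

71.25%


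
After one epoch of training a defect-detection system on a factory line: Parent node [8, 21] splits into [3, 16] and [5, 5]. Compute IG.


Parent = [8, 21], H_parent = 0.8498
H_left = 0.6292 (n=19), H_right = 1 (n=10)
H_children = (19/29)·0.6292 + (10/29)·1 = 0.7571
IG = 0.8498 - 0.7571 = 0.0927

0.0927


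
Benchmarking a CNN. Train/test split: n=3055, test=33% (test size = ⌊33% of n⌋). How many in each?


Test = ⌊3055·33/100⌋ = 1008
Train = 3055 - 1008 = 2047

Train: 2047, Test: 1008


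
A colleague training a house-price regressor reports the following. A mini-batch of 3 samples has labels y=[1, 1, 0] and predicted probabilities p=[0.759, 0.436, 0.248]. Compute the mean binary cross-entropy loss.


L[0] = -ln(0.759) = 0.2758
L[1] = -ln(0.436) = 0.8301
L[2] = -ln(1-0.248) = -ln(0.752) = 0.285
mean = (0.2758 + 0.8301 + 0.285)/3 = 0.4636

0.4636


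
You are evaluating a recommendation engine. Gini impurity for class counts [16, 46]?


Probabilities: [16/62, 46/62] ≈ [0.2581, 0.7419]
Σpᵢ² = (256 + 2116)/62² = 2372/3844
Gini = 1 - Σpᵢ² = 1 - 2372/3844 = 0.3829

0.3829


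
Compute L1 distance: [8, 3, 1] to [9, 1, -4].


d = |8-9| + |3-1| + |1+ 4|
  = 1 + 2 + 5
  = 8

8


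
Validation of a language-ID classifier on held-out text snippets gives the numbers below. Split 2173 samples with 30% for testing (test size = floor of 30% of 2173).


Test = ⌊2173·30/100⌋ = 651
Train = 2173 - 651 = 1522

Train: 1522, Test: 651


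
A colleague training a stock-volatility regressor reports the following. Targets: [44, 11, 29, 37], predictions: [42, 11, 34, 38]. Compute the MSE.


Squared errors: (44-42)²=4, (11-11)²=0, (29-34)²=25, (37-38)²=1
Sum = 30
MSE = 30/4 = 15/2

15/2


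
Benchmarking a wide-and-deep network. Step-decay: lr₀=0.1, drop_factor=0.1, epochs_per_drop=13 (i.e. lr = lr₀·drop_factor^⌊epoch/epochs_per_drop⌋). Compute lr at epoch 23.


n_drops = ⌊23/13⌋ = 1
lr = 0.1·0.1^1 = 0.1·0.1 = 0.01

0.01


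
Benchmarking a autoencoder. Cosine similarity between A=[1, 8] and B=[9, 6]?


A·B = 1·9 + 8·6 = 57
‖A‖ = √65 = 8.0623, ‖B‖ = √117 = 10.8167
cos = 57/(√65·√117) = 57/√7605 = 0.6536

0.6536


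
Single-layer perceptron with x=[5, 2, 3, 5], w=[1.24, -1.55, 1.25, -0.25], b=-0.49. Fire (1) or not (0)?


z = (5)·(1.24) + (2)·(-1.55) + (3)·(1.25) + (5)·(-0.25) - 0.49
  = 5.11
step(z) = 1 (z≥0)

1


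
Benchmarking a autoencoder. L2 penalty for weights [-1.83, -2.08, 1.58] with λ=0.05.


‖w‖₂² = (-1.83)² + (-2.08)² + (1.58)²
     = 3.3489 + 4.3264 + 2.4964
     = 10.1717
λ·‖w‖₂² = 0.05·10.1717 = 0.508585

0.508585


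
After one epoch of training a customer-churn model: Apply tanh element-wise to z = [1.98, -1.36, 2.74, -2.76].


tanh(1.98) = 0.9626
tanh(-1.36) = -0.8764
tanh(2.74) = 0.9917
tanh(-2.76) = -0.992
result = [0.9626, -0.8764, 0.9917, -0.992]

[0.9626, -0.8764, 0.9917, -0.992]


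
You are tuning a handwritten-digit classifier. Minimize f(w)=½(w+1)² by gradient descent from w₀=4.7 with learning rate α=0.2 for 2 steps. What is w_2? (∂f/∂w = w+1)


step 1: grad = 4.7+1 = 5.7; w = 4.7 - 0.2·(5.7) = 3.56
step 2: grad = 3.56+1 = 4.56; w = 3.56 - 0.2·(4.56) = 2.648

2.648


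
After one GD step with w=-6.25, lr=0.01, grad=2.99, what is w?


w_new = w - α·∇
= -6.25 - 0.01·2.99
= -6.25 - 0.0299
= -6.2799

-6.2799


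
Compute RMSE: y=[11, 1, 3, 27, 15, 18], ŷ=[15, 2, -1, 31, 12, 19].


MSE = 59/6 = 9.8333
RMSE = √(59/6) = 3.1358

3.1358


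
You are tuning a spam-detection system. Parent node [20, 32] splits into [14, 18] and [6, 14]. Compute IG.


Parent = [20, 32], H_parent = 0.9612
H_left = 0.9887 (n=32), H_right = 0.8813 (n=20)
H_children = (32/52)·0.9887 + (20/52)·0.8813 = 0.9474
IG = 0.9612 - 0.9474 = 0.0138

0.0138


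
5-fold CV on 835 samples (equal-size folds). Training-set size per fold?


Fold size = 835/5 = 167
Training per fold = 835 - 167 = 668

668


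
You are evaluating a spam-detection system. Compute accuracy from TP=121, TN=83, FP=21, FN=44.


Accuracy = (TP+TN)/(TP+TN+FP+FN)
= (121+83)/(269)
= 204/269 = 75.84%

75.84%


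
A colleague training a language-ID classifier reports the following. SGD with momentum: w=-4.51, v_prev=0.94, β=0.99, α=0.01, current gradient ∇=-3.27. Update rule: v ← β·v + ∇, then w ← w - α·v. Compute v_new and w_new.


v_new = 0.99·0.94 - 3.27 = 0.9306 - 3.27 = -2.3394
w_new = -4.51 - 0.01·-2.3394 = -4.51 + 0.023394 = -4.486606

v_new=-2.3394, w_new=-4.486606


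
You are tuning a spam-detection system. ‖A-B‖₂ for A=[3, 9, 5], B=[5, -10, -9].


d = √((3-5)² + (9+ 10)² + (5+ 9)²)
  = √(4 + 361 + 196)
  = √561 = 23.6854

23.6854


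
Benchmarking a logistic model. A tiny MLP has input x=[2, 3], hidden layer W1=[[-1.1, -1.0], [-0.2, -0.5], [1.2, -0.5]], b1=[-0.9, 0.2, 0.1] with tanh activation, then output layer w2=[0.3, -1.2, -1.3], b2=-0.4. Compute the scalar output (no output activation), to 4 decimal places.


z1[0] = (-1.1)·(2) + (-1.0)·(3) - 0.9 = -6.1
z1[1] = (-0.2)·(2) + (-0.5)·(3) + 0.2 = -1.7
z1[2] = (1.2)·(2) + (-0.5)·(3) + 0.1 = 1.0
h = tanh(z1) = [-1.0, -0.9354, 0.7616]
output = (0.3)·(-1.0) + (-1.2)·(-0.9354) + (-1.3)·(0.7616) - 0.4 = -0.5676

-0.5676


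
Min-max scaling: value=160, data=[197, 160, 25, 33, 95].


min=25, max=197
(160-25)/(197-25) = 135/172 = 0.7849

0.7849


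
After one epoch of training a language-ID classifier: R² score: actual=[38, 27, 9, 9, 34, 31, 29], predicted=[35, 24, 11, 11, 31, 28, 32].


ȳ = 25.2857
SS_res = Σ(y-ŷ)² = 53
SS_tot = Σ(y-ȳ)² = 817.43
R² = 1 - SS_res/SS_tot = 1 - 0.0648 = 0.9352

0.9352


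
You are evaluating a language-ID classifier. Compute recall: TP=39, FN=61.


Recall = TP/(TP+FN)
= 39/(39+61)
= 39/100 = 39.0%

39.0%


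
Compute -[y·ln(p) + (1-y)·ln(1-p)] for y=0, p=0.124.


BCE = -[y·ln(p) + (1-y)·ln(1-p)]
= -0 - 1·ln(1-0.124)
= -ln(0.876) = 0.1324

0.1324


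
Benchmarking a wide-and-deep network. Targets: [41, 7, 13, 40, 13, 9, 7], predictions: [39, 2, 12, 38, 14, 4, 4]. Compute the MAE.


Absolute errors: |41-39|=2, |7-2|=5, |13-12|=1, |40-38|=2, |13-14|=1, |9-4|=5, |7-4|=3
Sum = 19
MAE = 19/7 = 19/7

19/7


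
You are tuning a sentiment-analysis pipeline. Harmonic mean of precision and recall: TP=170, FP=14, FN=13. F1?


Precision = 170/184 = 0.9239
Recall = 170/183 = 0.929
F1 = 2·P·R/(P+R) = 2·TP/(2·TP+FP+FN) = 340/(340+14+13) = 340/367 = 0.9264

0.9264


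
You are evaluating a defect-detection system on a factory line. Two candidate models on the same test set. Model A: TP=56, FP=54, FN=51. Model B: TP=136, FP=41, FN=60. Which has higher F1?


Model A: P=56/110=0.5091, R=56/107=0.5234, F1=2PR/(P+R)=2TP/(2TP+FP+FN)=112/217=0.5161
Model B: P=136/177=0.7684, R=136/196=0.6939, F1=2PR/(P+R)=2TP/(2TP+FP+FN)=272/373=0.7292
0.5161 < 0.7292 → Model B

Model B


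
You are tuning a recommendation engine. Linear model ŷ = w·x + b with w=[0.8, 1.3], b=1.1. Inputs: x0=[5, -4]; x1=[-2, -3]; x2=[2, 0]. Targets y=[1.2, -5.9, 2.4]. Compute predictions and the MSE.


ŷ0 = (0.8)·(5) + (1.3)·(-4) + 1.1 = -0.1
ŷ1 = (0.8)·(-2) + (1.3)·(-3) + 1.1 = -4.4
ŷ2 = (0.8)·(2) + (1.3)·(0) + 1.1 = 2.7
errors² = [1.69, 2.25, 0.09]
MSE = 4.0300/3 = 1.3433

1.3433


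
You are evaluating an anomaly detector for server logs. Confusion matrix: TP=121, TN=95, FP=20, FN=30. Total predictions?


Total = TP + TN + FP + FN
= 121 + 95 + 20 + 30
= 266
(Predicted positive: 141, predicted negative: 125)

266


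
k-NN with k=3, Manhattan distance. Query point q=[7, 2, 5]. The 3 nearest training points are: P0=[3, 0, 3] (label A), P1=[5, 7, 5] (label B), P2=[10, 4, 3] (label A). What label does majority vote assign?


d(q,P0) = 8  (label A)
d(q,P1) = 7  (label B)
d(q,P2) = 7  (label A)
Votes: A=2, B=1
Majority → A

A


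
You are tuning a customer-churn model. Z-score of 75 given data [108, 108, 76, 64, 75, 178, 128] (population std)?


μ = 105.2857, σ = 36.4445
z = (75 - 105.2857)/36.4445 = -0.831

-0.831


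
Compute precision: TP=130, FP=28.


Precision = TP/(TP+FP)
= 130/(130+28)
= 130/158 = 82.28%

82.28%


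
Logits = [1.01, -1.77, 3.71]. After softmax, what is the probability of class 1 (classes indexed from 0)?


Exponentials: e^1.01=2.7456, e^-1.77=0.1703, e^3.71=40.8538
Sum = 43.7697
Softmax = [0.0627, 0.0039, 0.9334]
p[1] = 0.1703/43.7697 = 0.0039

0.0039


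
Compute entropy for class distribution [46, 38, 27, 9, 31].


Probabilities: [46/151, 38/151, 27/151, 9/151, 31/151] ≈ [0.3046, 0.2517, 0.1788, 0.0596, 0.2053]
H = -((46/151)·log₂(46/151) + (38/151)·log₂(38/151) + (27/151)·log₂(27/151) + (9/151)·log₂(9/151) + (31/151)·log₂(31/151))
  = 2.1788 bits

2.1788 bits


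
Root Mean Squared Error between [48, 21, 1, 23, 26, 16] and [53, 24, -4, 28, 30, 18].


MSE = 104/6 = 17.3333
RMSE = √(104/6) = 4.1633

4.1633


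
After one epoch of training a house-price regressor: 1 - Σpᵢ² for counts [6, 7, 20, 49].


Probabilities: [6/82, 7/82, 20/82, 49/82] ≈ [0.0732, 0.0854, 0.2439, 0.5976]
Σpᵢ² = (36 + 49 + 400 + 2401)/82² = 2886/6724
Gini = 1 - Σpᵢ² = 1 - 2886/6724 = 0.5708

0.5708


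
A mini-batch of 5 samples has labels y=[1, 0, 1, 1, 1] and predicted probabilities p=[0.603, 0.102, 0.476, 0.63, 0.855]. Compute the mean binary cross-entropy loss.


L[0] = -ln(0.603) = 0.5058
L[1] = -ln(1-0.102) = -ln(0.898) = 0.1076
L[2] = -ln(0.476) = 0.7423
L[3] = -ln(0.63) = 0.462
L[4] = -ln(0.855) = 0.1567
mean = (0.5058 + 0.1076 + 0.7423 + 0.462 + 0.1567)/5 = 0.3949

0.3949


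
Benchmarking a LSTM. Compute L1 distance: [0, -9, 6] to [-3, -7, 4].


d = |0+ 3| + |-9+ 7| + |6-4|
  = 3 + 2 + 2
  = 7

7


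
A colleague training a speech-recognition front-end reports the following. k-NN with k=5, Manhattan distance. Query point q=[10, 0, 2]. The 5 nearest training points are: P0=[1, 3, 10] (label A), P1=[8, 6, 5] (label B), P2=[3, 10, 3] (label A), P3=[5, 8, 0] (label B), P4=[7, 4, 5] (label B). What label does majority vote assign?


d(q,P0) = 20  (label A)
d(q,P1) = 11  (label B)
d(q,P2) = 18  (label A)
d(q,P3) = 15  (label B)
d(q,P4) = 10  (label B)
Votes: A=2, B=3
Majority → B

B


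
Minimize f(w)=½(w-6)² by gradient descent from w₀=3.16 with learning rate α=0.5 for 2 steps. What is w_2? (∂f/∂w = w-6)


step 1: grad = 3.16-6 = -2.84; w = 3.16 - 0.5·(-2.84) = 4.58
step 2: grad = 4.58-6 = -1.42; w = 4.58 - 0.5·(-1.42) = 5.29

5.29


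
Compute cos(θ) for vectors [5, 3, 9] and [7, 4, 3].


A·B = 5·7 + 3·4 + 9·3 = 74
‖A‖ = √115 = 10.7238, ‖B‖ = √74 = 8.6023
cos = 74/(√115·√74) = 74/√8510 = 0.8022

0.8022


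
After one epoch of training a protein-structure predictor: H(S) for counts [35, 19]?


Probabilities: [35/54, 19/54] ≈ [0.6481, 0.3519]
H = -((35/54)·log₂(35/54) + (19/54)·log₂(19/54))
  = 0.9357 bits

0.9357 bits


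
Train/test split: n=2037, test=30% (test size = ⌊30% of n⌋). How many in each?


Test = ⌊2037·30/100⌋ = 611
Train = 2037 - 611 = 1426

Train: 1426, Test: 611


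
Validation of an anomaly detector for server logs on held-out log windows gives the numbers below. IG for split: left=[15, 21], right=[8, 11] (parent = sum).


Parent = [23, 32], H_parent = 0.9806
H_left = 0.9799 (n=36), H_right = 0.9819 (n=19)
H_children = (36/55)·0.9799 + (19/55)·0.9819 = 0.9806
IG = 0.9806 - 0.9806 = 0.0

0.0


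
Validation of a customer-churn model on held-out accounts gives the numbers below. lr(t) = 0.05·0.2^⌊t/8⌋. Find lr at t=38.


n_drops = ⌊38/8⌋ = 4
lr = 0.05·0.2^4 = 0.05·0.0016 = 0.00008

0.00008


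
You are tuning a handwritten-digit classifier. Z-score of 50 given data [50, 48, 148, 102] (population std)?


μ = 87, σ = 41.3401
z = (50 - 87)/41.3401 = -0.895

-0.895


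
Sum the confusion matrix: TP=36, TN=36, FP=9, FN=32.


Total = TP + TN + FP + FN
= 36 + 36 + 9 + 32
= 113
(Predicted positive: 45, predicted negative: 68)

113


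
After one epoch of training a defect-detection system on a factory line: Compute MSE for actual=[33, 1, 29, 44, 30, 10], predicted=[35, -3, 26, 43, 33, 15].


Squared errors: (33-35)²=4, (1+ 3)²=16, (29-26)²=9, (44-43)²=1, (30-33)²=9, (10-15)²=25
Sum = 64
MSE = 64/6 = 32/3

32/3


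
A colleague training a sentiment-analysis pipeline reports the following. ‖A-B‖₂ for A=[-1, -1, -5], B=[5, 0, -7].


d = √((-1-5)² + (-1-0)² + (-5+ 7)²)
  = √(36 + 1 + 4)
  = √41 = 6.4031

6.4031


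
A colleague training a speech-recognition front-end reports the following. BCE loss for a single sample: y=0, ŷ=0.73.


BCE = -[y·ln(p) + (1-y)·ln(1-p)]
= -0 - 1·ln(1-0.73)
= -ln(0.27) = 1.3093

1.3093


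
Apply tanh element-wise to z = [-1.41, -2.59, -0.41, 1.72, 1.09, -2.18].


tanh(-1.41) = -0.8875
tanh(-2.59) = -0.9888
tanh(-0.41) = -0.3885
tanh(1.72) = 0.9379
tanh(1.09) = 0.7969
tanh(-2.18) = -0.9748
result = [-0.8875, -0.9888, -0.3885, 0.9379, 0.7969, -0.9748]

[-0.8875, -0.9888, -0.3885, 0.9379, 0.7969, -0.9748]


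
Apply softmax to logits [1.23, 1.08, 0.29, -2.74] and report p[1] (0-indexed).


Exponentials: e^1.23=3.4212, e^1.08=2.9447, e^0.29=1.3364, e^-2.74=0.0646
Sum = 7.7669
Softmax = [0.4405, 0.3791, 0.1721, 0.0083]
p[1] = 2.9447/7.7669 = 0.3791

0.3791


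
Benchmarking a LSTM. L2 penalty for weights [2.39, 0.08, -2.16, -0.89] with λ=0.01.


‖w‖₂² = (2.39)² + (0.08)² + (-2.16)² + (-0.89)²
     = 5.7121 + 0.0064 + 4.6656 + 0.7921
     = 11.1762
λ·‖w‖₂² = 0.01·11.1762 = 0.111762

0.111762


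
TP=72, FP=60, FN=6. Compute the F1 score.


Precision = 72/132 = 0.5455
Recall = 72/78 = 0.9231
F1 = 2·P·R/(P+R) = 2·TP/(2·TP+FP+FN) = 144/(144+60+6) = 144/210 = 0.6857

0.6857


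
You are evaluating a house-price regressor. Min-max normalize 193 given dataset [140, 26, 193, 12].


min=12, max=193
(193-12)/(193-12) = 181/181 = 1.0

1.0


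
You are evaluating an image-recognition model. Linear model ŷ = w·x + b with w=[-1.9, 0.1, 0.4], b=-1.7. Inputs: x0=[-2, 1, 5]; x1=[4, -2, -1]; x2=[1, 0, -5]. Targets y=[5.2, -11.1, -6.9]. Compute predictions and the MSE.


ŷ0 = (-1.9)·(-2) + (0.1)·(1) + (0.4)·(5) - 1.7 = 4.2
ŷ1 = (-1.9)·(4) + (0.1)·(-2) + (0.4)·(-1) - 1.7 = -9.9
ŷ2 = (-1.9)·(1) + (0.1)·(0) + (0.4)·(-5) - 1.7 = -5.6
errors² = [1.0, 1.44, 1.69]
MSE = 4.1300/3 = 1.3767

1.3767


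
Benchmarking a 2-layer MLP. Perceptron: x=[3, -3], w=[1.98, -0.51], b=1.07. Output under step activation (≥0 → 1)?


z = (3)·(1.98) + (-3)·(-0.51) + 1.07
  = 8.54
step(z) = 1 (z≥0)

1


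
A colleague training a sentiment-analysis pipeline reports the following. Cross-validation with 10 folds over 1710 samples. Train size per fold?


Fold size = 1710/10 = 171
Training per fold = 1710 - 171 = 1539

1539


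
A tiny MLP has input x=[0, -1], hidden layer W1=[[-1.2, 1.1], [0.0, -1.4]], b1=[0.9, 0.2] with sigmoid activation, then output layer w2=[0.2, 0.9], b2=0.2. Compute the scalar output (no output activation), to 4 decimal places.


z1[0] = (-1.2)·(0) + (1.1)·(-1) + 0.9 = -0.2
z1[1] = (0.0)·(0) + (-1.4)·(-1) + 0.2 = 1.6
h = sigmoid(z1) = [0.4502, 0.832]
output = (0.2)·(0.4502) + (0.9)·(0.832) + 0.2 = 1.0388

1.0388


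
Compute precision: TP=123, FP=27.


Precision = TP/(TP+FP)
= 123/(123+27)
= 123/150 = 82.0%

82.0%


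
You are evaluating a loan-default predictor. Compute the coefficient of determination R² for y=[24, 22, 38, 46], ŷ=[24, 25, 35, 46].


ȳ = 32.5
SS_res = Σ(y-ŷ)² = 18
SS_tot = Σ(y-ȳ)² = 395
R² = 1 - SS_res/SS_tot = 1 - 0.0456 = 0.9544

0.9544


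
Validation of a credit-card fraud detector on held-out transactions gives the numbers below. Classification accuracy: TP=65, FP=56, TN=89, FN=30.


Accuracy = (TP+TN)/(TP+TN+FP+FN)
= (65+89)/(240)
= 154/240 = 64.17%

64.17%


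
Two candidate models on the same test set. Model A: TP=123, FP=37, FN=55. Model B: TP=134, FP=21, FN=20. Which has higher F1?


Model A: P=123/160=0.7688, R=123/178=0.691, F1=2PR/(P+R)=2TP/(2TP+FP+FN)=246/338=0.7278
Model B: P=134/155=0.8645, R=134/154=0.8701, F1=2PR/(P+R)=2TP/(2TP+FP+FN)=268/309=0.8673
0.7278 < 0.8673 → Model B

Model B


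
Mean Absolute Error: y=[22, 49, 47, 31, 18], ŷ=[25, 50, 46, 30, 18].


Absolute errors: |22-25|=3, |49-50|=1, |47-46|=1, |31-30|=1, |18-18|=0
Sum = 6
MAE = 6/5 = 6/5

6/5


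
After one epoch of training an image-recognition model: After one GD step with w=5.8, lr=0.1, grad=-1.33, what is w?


w_new = w - α·∇
= 5.8 - 0.1·-1.33
= 5.8 + 0.133
= 5.933

5.933


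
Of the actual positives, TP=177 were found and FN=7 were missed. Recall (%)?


Recall = TP/(TP+FN)
= 177/(177+7)
= 177/184 = 96.2%

96.2%


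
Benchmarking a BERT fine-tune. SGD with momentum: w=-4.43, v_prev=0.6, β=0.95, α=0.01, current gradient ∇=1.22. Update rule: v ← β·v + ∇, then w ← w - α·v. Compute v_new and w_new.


v_new = 0.95·0.6 + 1.22 = 0.57 + 1.22 = 1.79
w_new = -4.43 - 0.01·1.79 = -4.43 - 0.0179 = -4.4479

v_new=1.79, w_new=-4.4479


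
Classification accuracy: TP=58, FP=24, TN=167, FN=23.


Accuracy = (TP+TN)/(TP+TN+FP+FN)
= (58+167)/(272)
= 225/272 = 82.72%

82.72%


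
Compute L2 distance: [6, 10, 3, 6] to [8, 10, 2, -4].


d = √((6-8)² + (10-10)² + (3-2)² + (6+ 4)²)
  = √(4 + 0 + 1 + 100)
  = √105 = 10.247

10.247


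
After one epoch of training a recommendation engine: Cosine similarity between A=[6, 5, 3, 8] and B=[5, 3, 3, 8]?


A·B = 6·5 + 5·3 + 3·3 + 8·8 = 118
‖A‖ = √134 = 11.5758, ‖B‖ = √107 = 10.3441
cos = 118/(√134·√107) = 118/√14338 = 0.9855

0.9855


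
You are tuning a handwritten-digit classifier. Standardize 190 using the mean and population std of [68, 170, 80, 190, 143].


μ = 130.2, σ = 48.4
z = (190 - 130.2)/48.4 = 1.2355

1.2355


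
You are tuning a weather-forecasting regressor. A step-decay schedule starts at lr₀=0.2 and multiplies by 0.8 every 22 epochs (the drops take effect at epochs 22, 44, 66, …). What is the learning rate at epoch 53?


n_drops = ⌊53/22⌋ = 2
lr = 0.2·0.8^2 = 0.2·0.64 = 0.128

0.128


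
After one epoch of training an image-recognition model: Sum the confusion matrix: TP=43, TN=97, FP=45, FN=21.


Total = TP + TN + FP + FN
= 43 + 97 + 45 + 21
= 206
(Predicted positive: 88, predicted negative: 118)

206


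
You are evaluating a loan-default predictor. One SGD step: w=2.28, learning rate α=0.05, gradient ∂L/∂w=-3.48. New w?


w_new = w - α·∇
= 2.28 - 0.05·-3.48
= 2.28 + 0.174
= 2.454

2.454


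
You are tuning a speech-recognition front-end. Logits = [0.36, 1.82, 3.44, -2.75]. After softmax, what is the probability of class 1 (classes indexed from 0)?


Exponentials: e^0.36=1.4333, e^1.82=6.1719, e^3.44=31.187, e^-2.75=0.0639
Sum = 38.8561
Softmax = [0.0369, 0.1588, 0.8026, 0.0016]
p[1] = 6.1719/38.8561 = 0.1588

0.1588


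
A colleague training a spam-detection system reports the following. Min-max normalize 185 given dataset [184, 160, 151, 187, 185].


min=151, max=187
(185-151)/(187-151) = 34/36 = 0.9444

0.9444


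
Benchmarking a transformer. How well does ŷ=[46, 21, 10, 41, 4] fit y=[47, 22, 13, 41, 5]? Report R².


ȳ = 25.6
SS_res = Σ(y-ŷ)² = 12
SS_tot = Σ(y-ȳ)² = 1291.2
R² = 1 - SS_res/SS_tot = 1 - 0.0093 = 0.9907

0.9907


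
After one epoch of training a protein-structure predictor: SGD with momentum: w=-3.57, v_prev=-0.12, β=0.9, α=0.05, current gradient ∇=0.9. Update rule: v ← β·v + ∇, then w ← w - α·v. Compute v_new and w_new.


v_new = 0.9·-0.12 + 0.9 = -0.108 + 0.9 = 0.792
w_new = -3.57 - 0.05·0.792 = -3.57 - 0.0396 = -3.6096

v_new=0.792, w_new=-3.6096


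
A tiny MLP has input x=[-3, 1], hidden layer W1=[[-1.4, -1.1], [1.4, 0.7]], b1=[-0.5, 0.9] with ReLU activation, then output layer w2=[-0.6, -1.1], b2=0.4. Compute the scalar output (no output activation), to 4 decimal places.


z1[0] = (-1.4)·(-3) + (-1.1)·(1) - 0.5 = 2.6
z1[1] = (1.4)·(-3) + (0.7)·(1) + 0.9 = -2.6
h = ReLU(z1) = [2.6, 0.0]
output = (-0.6)·(2.6) + (-1.1)·(0.0) + 0.4 = -1.16

-1.16


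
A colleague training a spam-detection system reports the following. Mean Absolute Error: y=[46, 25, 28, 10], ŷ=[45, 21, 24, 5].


Absolute errors: |46-45|=1, |25-21|=4, |28-24|=4, |10-5|=5
Sum = 14
MAE = 14/4 = 7/2

7/2


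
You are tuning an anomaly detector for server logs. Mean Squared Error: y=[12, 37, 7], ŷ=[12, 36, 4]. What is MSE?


Squared errors: (12-12)²=0, (37-36)²=1, (7-4)²=9
Sum = 10
MSE = 10/3 = 10/3

10/3


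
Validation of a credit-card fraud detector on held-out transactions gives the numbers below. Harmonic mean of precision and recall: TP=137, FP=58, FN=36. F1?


Precision = 137/195 = 0.7026
Recall = 137/173 = 0.7919
F1 = 2·P·R/(P+R) = 2·TP/(2·TP+FP+FN) = 274/(274+58+36) = 274/368 = 0.7446

0.7446


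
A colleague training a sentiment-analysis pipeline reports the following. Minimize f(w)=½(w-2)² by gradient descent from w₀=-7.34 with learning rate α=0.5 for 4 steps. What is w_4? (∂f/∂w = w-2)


step 1: grad = -7.34-2 = -9.34; w = -7.34 - 0.5·(-9.34) = -2.67
step 2: grad = -2.67-2 = -4.67; w = -2.67 - 0.5·(-4.67) = -0.335
step 3: grad = -0.335-2 = -2.335; w = -0.335 - 0.5·(-2.335) = 0.8325
step 4: grad = 0.8325-2 = -1.1675; w = 0.8325 - 0.5·(-1.1675) = 1.41625

1.41625


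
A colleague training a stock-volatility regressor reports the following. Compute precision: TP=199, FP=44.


Precision = TP/(TP+FP)
= 199/(199+44)
= 199/243 = 81.89%

81.89%


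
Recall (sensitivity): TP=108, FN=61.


Recall = TP/(TP+FN)
= 108/(108+61)
= 108/169 = 63.91%

63.91%


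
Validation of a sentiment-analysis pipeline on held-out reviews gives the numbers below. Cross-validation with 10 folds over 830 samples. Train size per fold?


Fold size = 830/10 = 83
Training per fold = 830 - 83 = 747

747


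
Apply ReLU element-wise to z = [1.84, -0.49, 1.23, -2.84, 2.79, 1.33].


ReLU(1.84) = max(0, 1.84) = 1.84
ReLU(-0.49) = max(0, -0.49) = 0.0
ReLU(1.23) = max(0, 1.23) = 1.23
ReLU(-2.84) = max(0, -2.84) = 0.0
ReLU(2.79) = max(0, 2.79) = 2.79
ReLU(1.33) = max(0, 1.33) = 1.33
result = [1.84, 0.0, 1.23, 0.0, 2.79, 1.33]

[1.84, 0.0, 1.23, 0.0, 2.79, 1.33]


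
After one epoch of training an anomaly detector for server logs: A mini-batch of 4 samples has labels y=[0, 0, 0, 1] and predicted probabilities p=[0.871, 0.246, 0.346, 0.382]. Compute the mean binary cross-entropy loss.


L[0] = -ln(1-0.871) = -ln(0.129) = 2.0479
L[1] = -ln(1-0.246) = -ln(0.754) = 0.2824
L[2] = -ln(1-0.346) = -ln(0.654) = 0.4246
L[3] = -ln(0.382) = 0.9623
mean = (2.0479 + 0.2824 + 0.4246 + 0.9623)/4 = 0.9293

0.9293


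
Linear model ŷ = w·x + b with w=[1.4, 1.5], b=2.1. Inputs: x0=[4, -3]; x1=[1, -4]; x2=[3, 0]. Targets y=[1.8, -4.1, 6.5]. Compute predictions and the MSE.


ŷ0 = (1.4)·(4) + (1.5)·(-3) + 2.1 = 3.2
ŷ1 = (1.4)·(1) + (1.5)·(-4) + 2.1 = -2.5
ŷ2 = (1.4)·(3) + (1.5)·(0) + 2.1 = 6.3
errors² = [1.96, 2.56, 0.04]
MSE = 4.5600/3 = 1.52

1.52


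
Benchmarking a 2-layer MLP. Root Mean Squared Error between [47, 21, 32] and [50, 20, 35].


MSE = 19/3 = 6.3333
RMSE = √(19/3) = 2.5166

2.5166


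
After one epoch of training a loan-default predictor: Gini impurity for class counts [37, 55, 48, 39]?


Probabilities: [37/179, 55/179, 48/179, 39/179] ≈ [0.2067, 0.3073, 0.2682, 0.2179]
Σpᵢ² = (1369 + 3025 + 2304 + 1521)/179² = 8219/32041
Gini = 1 - Σpᵢ² = 1 - 8219/32041 = 0.7435

0.7435


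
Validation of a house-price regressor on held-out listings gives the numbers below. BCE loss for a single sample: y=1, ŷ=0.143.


BCE = -[y·ln(p) + (1-y)·ln(1-p)]
= -1·ln(0.143) - 0
= -ln(0.143) = 1.9449

1.9449


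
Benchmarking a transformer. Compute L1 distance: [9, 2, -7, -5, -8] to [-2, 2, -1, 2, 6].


d = |9+ 2| + |2-2| + |-7+ 1| + |-5-2| + |-8-6|
  = 11 + 0 + 6 + 7 + 14
  = 38

38


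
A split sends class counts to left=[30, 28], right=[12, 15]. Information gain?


Parent = [42, 43], H_parent = 0.9999
H_left = 0.9991 (n=58), H_right = 0.9911 (n=27)
H_children = (58/85)·0.9991 + (27/85)·0.9911 = 0.9966
IG = 0.9999 - 0.9966 = 0.0033

0.0033


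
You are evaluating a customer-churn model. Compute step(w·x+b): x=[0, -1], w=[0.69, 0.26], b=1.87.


z = (0)·(0.69) + (-1)·(0.26) + 1.87
  = 1.61
step(z) = 1 (z≥0)

1


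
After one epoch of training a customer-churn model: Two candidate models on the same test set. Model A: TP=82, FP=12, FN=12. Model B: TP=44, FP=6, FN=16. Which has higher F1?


Model A: P=82/94=0.8723, R=82/94=0.8723, F1=2PR/(P+R)=2TP/(2TP+FP+FN)=164/188=0.8723
Model B: P=44/50=0.88, R=44/60=0.7333, F1=2PR/(P+R)=2TP/(2TP+FP+FN)=88/110=0.8
0.8723 > 0.8 → Model A

Model A


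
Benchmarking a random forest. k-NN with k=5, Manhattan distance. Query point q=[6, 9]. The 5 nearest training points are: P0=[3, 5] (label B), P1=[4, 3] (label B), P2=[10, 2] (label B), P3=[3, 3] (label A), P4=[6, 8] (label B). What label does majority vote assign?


d(q,P0) = 7  (label B)
d(q,P1) = 8  (label B)
d(q,P2) = 11  (label B)
d(q,P3) = 9  (label A)
d(q,P4) = 1  (label B)
Votes: A=1, B=4
Majority → B

B


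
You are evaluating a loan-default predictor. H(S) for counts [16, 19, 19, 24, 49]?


Probabilities: [16/127, 19/127, 19/127, 24/127, 49/127] ≈ [0.126, 0.1496, 0.1496, 0.189, 0.3858]
H = -((16/127)·log₂(16/127) + (19/127)·log₂(19/127) + (19/127)·log₂(19/127) + (24/127)·log₂(24/127) + (49/127)·log₂(49/127))
  = 2.181 bits

2.181 bits


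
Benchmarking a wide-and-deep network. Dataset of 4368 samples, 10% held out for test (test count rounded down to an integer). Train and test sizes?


Test = ⌊4368·10/100⌋ = 436
Train = 4368 - 436 = 3932

Train: 3932, Test: 436


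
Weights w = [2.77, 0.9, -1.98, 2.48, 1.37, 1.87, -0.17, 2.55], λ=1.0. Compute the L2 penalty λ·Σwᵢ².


‖w‖₂² = (2.77)² + (0.9)² + (-1.98)² + (2.48)² + (1.37)² + (1.87)² + (-0.17)² + (2.55)²
     = 7.6729 + 0.81 + 3.9204 + 6.1504 + 1.8769 + 3.4969 + 0.0289 + 6.5025
     = 30.4589
λ·‖w‖₂² = 1.0·30.4589 = 30.4589

30.4589


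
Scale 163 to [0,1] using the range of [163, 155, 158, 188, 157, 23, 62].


min=23, max=188
(163-23)/(188-23) = 140/165 = 0.8485

0.8485


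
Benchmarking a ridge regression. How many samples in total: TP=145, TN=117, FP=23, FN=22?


Total = TP + TN + FP + FN
= 145 + 117 + 23 + 22
= 307
(Predicted positive: 168, predicted negative: 139)

307


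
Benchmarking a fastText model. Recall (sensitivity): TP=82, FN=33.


Recall = TP/(TP+FN)
= 82/(82+33)
= 82/115 = 71.3%

71.3%


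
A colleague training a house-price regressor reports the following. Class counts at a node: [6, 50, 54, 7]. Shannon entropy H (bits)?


Probabilities: [6/117, 50/117, 54/117, 7/117] ≈ [0.0513, 0.4274, 0.4615, 0.0598]
H = -((6/117)·log₂(6/117) + (50/117)·log₂(50/117) + (54/117)·log₂(54/117) + (7/117)·log₂(7/117))
  = 1.5018 bits

1.5018 bits


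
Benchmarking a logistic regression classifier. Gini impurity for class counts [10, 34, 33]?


Probabilities: [10/77, 34/77, 33/77] ≈ [0.1299, 0.4416, 0.4286]
Σpᵢ² = (100 + 1156 + 1089)/77² = 2345/5929
Gini = 1 - Σpᵢ² = 1 - 2345/5929 = 0.6045

0.6045


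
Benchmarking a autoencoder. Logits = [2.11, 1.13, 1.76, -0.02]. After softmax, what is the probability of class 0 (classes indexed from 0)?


Exponentials: e^2.11=8.2482, e^1.13=3.0957, e^1.76=5.8124, e^-0.02=0.9802
Sum = 18.1365
Softmax = [0.4548, 0.1707, 0.3205, 0.054]
p[0] = 8.2482/18.1365 = 0.4548

0.4548


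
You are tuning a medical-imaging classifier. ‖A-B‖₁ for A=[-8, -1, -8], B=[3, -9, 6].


d = |-8-3| + |-1+ 9| + |-8-6|
  = 11 + 8 + 14
  = 33

33


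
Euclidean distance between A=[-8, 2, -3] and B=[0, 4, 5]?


d = √((-8-0)² + (2-4)² + (-3-5)²)
  = √(64 + 4 + 64)
  = √132 = 11.4891

11.4891


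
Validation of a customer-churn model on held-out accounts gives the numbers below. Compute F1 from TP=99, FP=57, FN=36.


Precision = 99/156 = 0.6346
Recall = 99/135 = 0.7333
F1 = 2·P·R/(P+R) = 2·TP/(2·TP+FP+FN) = 198/(198+57+36) = 198/291 = 0.6804

0.6804


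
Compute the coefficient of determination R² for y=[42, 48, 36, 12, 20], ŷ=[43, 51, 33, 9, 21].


ȳ = 31.6
SS_res = Σ(y-ŷ)² = 29
SS_tot = Σ(y-ȳ)² = 915.2
R² = 1 - SS_res/SS_tot = 1 - 0.0317 = 0.9683

0.9683


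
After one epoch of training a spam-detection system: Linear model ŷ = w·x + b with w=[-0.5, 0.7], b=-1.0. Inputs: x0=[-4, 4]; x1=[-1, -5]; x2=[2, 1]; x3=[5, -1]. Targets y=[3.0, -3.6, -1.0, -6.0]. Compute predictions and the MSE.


ŷ0 = (-0.5)·(-4) + (0.7)·(4) - 1.0 = 3.8
ŷ1 = (-0.5)·(-1) + (0.7)·(-5) - 1.0 = -4.0
ŷ2 = (-0.5)·(2) + (0.7)·(1) - 1.0 = -1.3
ŷ3 = (-0.5)·(5) + (0.7)·(-1) - 1.0 = -4.2
errors² = [0.64, 0.16, 0.09, 3.24]
MSE = 4.1300/4 = 1.0325

1.0325


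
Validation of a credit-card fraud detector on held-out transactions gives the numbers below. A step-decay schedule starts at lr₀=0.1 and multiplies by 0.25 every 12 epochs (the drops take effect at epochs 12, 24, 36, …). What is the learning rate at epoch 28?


n_drops = ⌊28/12⌋ = 2
lr = 0.1·0.25^2 = 0.1·0.0625 = 0.00625

0.00625


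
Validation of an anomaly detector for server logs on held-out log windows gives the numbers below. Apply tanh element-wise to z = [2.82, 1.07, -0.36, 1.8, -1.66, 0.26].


tanh(2.82) = 0.9929
tanh(1.07) = 0.7895
tanh(-0.36) = -0.3452
tanh(1.8) = 0.9468
tanh(-1.66) = -0.9302
tanh(0.26) = 0.2543
result = [0.9929, 0.7895, -0.3452, 0.9468, -0.9302, 0.2543]

[0.9929, 0.7895, -0.3452, 0.9468, -0.9302, 0.2543]


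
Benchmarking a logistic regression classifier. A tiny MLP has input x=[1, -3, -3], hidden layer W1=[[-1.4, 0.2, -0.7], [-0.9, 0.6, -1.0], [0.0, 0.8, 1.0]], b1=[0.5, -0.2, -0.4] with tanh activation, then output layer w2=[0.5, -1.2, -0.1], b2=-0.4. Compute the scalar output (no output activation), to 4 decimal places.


z1[0] = (-1.4)·(1) + (0.2)·(-3) + (-0.7)·(-3) + 0.5 = 0.6
z1[1] = (-0.9)·(1) + (0.6)·(-3) + (-1.0)·(-3) - 0.2 = 0.1
z1[2] = (0.0)·(1) + (0.8)·(-3) + (1.0)·(-3) - 0.4 = -5.8
h = tanh(z1) = [0.537, 0.0997, -1.0]
output = (0.5)·(0.537) + (-1.2)·(0.0997) + (-0.1)·(-1.0) - 0.4 = -0.1511

-0.1511
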